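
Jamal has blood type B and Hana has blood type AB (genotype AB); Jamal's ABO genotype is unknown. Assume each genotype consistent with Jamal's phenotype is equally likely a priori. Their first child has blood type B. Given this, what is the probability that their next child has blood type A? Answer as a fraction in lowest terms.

1/8

Possible genotypes: Jamal ∈ {BB, BO}; Hana ∈ {AB}.
Weight each parental genotype pair by prior × P(type-B child):
  BB × AB: posterior weight 1/2; P(next child type A) = 0.
  BO × AB: posterior weight 1/2; P(next child type A) = 1/4.
Weighted sum = 1/8.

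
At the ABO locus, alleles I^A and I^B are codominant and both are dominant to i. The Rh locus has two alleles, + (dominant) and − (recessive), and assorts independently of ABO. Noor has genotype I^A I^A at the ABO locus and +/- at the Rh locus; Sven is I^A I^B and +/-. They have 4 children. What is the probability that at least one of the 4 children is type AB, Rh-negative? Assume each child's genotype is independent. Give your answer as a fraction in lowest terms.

ABO cross I^A I^A × I^A I^B → 1/2 A, 1/2 AB.
Rh cross +/- × +/- → 3/4 Rh+, 1/4 Rh-; so P(type AB, Rh-negative) = 1/2 × 1/4 = 1/8 per child.
P(none) = (7/8)^4 = 2401/4096; P(at least one) = 1 − 2401/4096 = 1695/4096.

1695/4096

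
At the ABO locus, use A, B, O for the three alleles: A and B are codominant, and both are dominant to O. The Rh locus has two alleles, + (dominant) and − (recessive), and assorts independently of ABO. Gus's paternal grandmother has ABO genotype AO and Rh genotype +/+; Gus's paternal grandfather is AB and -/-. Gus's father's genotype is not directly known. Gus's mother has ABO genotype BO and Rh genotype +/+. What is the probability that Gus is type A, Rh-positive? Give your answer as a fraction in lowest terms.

Gus's father's ABO genotype from AO × AB: 1/4 AA, 1/4 AB, 1/4 AO, 1/4 BO.
Crossing each possibility with the mother BO and summing P(type A): 1/4·1/2 + 1/4·1/4 + 1/4·1/4 + 1/4·0 = 1/4.
Similarly for Rh via the father's Rh distribution: P(Rh+) = 1.
Independent loci: 1/4 × 1 = 1/4.

1/4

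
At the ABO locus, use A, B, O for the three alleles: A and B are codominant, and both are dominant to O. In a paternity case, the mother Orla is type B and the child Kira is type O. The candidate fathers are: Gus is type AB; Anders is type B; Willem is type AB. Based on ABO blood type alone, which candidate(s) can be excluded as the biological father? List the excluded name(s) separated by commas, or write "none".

Gus, Willem

A candidate is excluded only if no genotype consistent with his phenotype could produce a type O child with a type B mother.
Gus (type AB): no genotype consistent with that phenotype can produce a type-O child with a type-B mother.
Willem (type AB): no genotype consistent with that phenotype can produce a type-O child with a type-B mother.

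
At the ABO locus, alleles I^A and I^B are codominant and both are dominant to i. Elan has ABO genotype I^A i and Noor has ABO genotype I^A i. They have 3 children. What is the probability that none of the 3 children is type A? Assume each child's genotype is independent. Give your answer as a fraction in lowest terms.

ABO cross I^A i × I^A i → 1/4 O, 3/4 A.
So P(type A) = 3/4 per child.
P(not type A) = 1/4 for one child; (1/4)^3 = 1/64.

1/64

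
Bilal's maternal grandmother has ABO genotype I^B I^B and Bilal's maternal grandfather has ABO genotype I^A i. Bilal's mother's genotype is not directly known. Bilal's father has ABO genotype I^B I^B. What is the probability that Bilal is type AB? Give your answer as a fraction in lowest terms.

Bilal's mother's ABO genotype from I^B I^B × I^A i: 1/2 I^A I^B, 1/2 I^B i.
Crossing each possibility with the father I^B I^B and summing P(type AB): 1/2·1/2 + 1/2·0 = 1/4.

1/4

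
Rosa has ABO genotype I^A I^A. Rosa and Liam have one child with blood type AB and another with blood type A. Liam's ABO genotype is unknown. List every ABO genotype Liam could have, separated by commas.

I^A I^B, I^B i

For each candidate genotype of Liam, check whether crossing it with I^A I^A can produce every observed child phenotype.
  I^A I^A → possible child types {A} ✗
  I^A I^B → possible child types {A, AB} ✓
  I^A i → possible child types {A} ✗
  I^B I^B → possible child types {AB} ✗
  I^B i → possible child types {A, AB} ✓
  i i → possible child types {A} ✗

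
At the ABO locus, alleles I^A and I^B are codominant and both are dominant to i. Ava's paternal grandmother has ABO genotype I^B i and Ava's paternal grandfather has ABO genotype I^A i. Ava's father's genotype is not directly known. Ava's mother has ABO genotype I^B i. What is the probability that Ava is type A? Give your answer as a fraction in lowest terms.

Ava's father's ABO genotype from I^B i × I^A i: 1/4 I^A I^B, 1/4 I^A i, 1/4 I^B i, 1/4 i i.
Crossing each possibility with the mother I^B i and summing P(type A): 1/4·1/4 + 1/4·1/4 + 1/4·0 + 1/4·0 = 1/8.

1/8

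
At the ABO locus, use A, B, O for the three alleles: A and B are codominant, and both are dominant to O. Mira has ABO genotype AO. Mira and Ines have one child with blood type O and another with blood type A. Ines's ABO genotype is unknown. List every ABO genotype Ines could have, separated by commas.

For each candidate genotype of Ines, check whether crossing it with AO can produce every observed child phenotype.
  AA → possible child types {A} ✗
  AB → possible child types {A, B, AB} ✗
  AO → possible child types {O, A} ✓
  BB → possible child types {B, AB} ✗
  BO → possible child types {O, A, B, AB} ✓
  OO → possible child types {O, A} ✓

AO, BO, OO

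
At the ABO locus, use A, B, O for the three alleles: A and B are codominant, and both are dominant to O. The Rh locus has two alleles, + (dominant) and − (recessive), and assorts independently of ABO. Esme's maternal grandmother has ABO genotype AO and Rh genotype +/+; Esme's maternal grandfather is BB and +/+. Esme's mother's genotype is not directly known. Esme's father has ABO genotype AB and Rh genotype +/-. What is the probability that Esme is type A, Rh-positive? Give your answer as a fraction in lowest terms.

Esme's mother's ABO genotype from AO × BB: 1/2 AB, 1/2 BO.
Crossing each possibility with the father AB and summing P(type A): 1/2·1/4 + 1/2·1/4 = 1/4.
Similarly for Rh via the mother's Rh distribution: P(Rh+) = 1.
Independent loci: 1/4 × 1 = 1/4.

1/4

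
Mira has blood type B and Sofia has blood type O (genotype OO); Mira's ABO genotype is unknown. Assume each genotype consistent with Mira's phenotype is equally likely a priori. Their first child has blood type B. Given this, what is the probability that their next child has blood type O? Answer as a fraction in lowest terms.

Possible genotypes: Mira ∈ {BB, BO}; Sofia ∈ {OO}.
Weight each parental genotype pair by prior × P(type-B child):
  BB × OO: posterior weight 2/3; P(next child type O) = 0.
  BO × OO: posterior weight 1/3; P(next child type O) = 1/2.
Weighted sum = 1/6.

1/6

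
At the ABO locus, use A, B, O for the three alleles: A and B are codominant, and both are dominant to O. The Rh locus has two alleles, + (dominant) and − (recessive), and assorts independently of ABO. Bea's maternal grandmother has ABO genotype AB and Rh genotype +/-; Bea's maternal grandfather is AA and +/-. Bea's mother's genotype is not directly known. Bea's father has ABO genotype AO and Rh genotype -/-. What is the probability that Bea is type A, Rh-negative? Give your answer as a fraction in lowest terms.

Bea's mother's ABO genotype from AB × AA: 1/2 AA, 1/2 AB.
Crossing each possibility with the father AO and summing P(type A): 1/2·1 + 1/2·1/2 = 3/4.
Similarly for Rh via the mother's Rh distribution: P(Rh-) = 1/2.
Independent loci: 3/4 × 1/2 = 3/8.

3/8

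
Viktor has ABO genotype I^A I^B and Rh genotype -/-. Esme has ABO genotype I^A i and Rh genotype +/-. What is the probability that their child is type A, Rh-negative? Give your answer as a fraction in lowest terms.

1/4

ABO cross I^A I^B × I^A i → offspring phenotypes: 1/2 A, 1/4 B, 1/4 AB.
Rh cross -/- × +/- → 1/2 Rh+, 1/2 Rh-.
Independent loci: P(type A, Rh-negative) = 1/2 × 1/2 = 1/4.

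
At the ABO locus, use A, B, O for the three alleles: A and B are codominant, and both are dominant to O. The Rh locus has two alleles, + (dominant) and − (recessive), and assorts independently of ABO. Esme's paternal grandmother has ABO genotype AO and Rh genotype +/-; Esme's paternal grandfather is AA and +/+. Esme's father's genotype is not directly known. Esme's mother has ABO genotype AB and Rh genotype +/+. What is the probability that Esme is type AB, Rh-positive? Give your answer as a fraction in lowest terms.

3/8

Esme's father's ABO genotype from AO × AA: 1/2 AA, 1/2 AO.
Crossing each possibility with the mother AB and summing P(type AB): 1/2·1/2 + 1/2·1/4 = 3/8.
Similarly for Rh via the father's Rh distribution: P(Rh+) = 1.
Independent loci: 3/8 × 1 = 3/8.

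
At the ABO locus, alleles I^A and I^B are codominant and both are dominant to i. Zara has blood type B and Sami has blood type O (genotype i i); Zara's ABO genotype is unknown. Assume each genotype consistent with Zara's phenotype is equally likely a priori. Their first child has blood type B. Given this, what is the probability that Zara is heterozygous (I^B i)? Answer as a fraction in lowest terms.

Possible genotypes: Zara ∈ {I^B I^B, I^B i}; Sami ∈ {i i}.
Weight each parental genotype pair by prior × P(type-B child):
  I^B I^B × i i: posterior weight 2/3.
  I^B i × i i: posterior weight 1/3.
Sum the posterior weight over pairs where Zara is I^B i: 1/3.

1/3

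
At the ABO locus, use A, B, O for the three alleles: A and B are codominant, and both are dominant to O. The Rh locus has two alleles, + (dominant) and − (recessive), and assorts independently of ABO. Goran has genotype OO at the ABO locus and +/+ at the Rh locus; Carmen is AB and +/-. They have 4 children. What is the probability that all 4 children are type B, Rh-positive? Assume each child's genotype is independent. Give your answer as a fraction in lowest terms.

ABO cross OO × AB → 1/2 A, 1/2 B.
Rh cross +/+ × +/- → 1 Rh+; so P(type B, Rh-positive) = 1/2 × 1 = 1/2 per child.
All 4 independent: (1/2)^4 = 1/16.

1/16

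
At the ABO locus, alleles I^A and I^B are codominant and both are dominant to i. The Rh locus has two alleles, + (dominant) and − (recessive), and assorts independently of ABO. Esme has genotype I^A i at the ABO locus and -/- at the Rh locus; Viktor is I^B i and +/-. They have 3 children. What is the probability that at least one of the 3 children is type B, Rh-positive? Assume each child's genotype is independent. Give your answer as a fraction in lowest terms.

169/512

ABO cross I^A i × I^B i → 1/4 O, 1/4 A, 1/4 B, 1/4 AB.
Rh cross -/- × +/- → 1/2 Rh+, 1/2 Rh-; so P(type B, Rh-positive) = 1/4 × 1/2 = 1/8 per child.
P(none) = (7/8)^3 = 343/512; P(at least one) = 1 − 343/512 = 169/512.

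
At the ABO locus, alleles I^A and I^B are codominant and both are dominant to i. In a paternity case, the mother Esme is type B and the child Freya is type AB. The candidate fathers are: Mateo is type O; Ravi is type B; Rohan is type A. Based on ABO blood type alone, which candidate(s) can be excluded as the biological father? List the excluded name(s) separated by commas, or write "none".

A candidate is excluded only if no genotype consistent with his phenotype could produce a type AB child with a type B mother.
Mateo (type O): no genotype consistent with that phenotype can produce a type-AB child with a type-B mother.
Ravi (type B): no genotype consistent with that phenotype can produce a type-AB child with a type-B mother.

Mateo, Ravi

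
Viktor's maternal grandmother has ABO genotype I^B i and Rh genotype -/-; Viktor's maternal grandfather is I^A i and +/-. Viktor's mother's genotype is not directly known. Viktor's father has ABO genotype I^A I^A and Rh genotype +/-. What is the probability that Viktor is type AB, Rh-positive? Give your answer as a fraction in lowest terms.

5/32

Viktor's mother's ABO genotype from I^B i × I^A i: 1/4 I^A I^B, 1/4 I^A i, 1/4 I^B i, 1/4 i i.
Crossing each possibility with the father I^A I^A and summing P(type AB): 1/4·1/2 + 1/4·0 + 1/4·1/2 + 1/4·0 = 1/4.
Similarly for Rh via the mother's Rh distribution: P(Rh+) = 5/8.
Independent loci: 1/4 × 5/8 = 5/32.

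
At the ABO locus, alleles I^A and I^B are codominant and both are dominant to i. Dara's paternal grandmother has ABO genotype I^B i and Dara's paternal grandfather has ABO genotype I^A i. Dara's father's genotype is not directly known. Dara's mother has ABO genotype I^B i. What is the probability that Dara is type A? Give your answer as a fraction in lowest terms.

Dara's father's ABO genotype from I^B i × I^A i: 1/4 I^A I^B, 1/4 I^A i, 1/4 I^B i, 1/4 i i.
Crossing each possibility with the mother I^B i and summing P(type A): 1/4·1/4 + 1/4·1/4 + 1/4·0 + 1/4·0 = 1/8.

1/8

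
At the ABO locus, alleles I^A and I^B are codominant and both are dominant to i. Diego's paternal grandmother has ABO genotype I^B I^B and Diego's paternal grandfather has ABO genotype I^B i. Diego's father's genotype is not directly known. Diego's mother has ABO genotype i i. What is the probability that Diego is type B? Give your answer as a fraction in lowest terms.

3/4

Diego's father's ABO genotype from I^B I^B × I^B i: 1/2 I^B I^B, 1/2 I^B i.
Crossing each possibility with the mother i i and summing P(type B): 1/2·1 + 1/2·1/2 = 3/4.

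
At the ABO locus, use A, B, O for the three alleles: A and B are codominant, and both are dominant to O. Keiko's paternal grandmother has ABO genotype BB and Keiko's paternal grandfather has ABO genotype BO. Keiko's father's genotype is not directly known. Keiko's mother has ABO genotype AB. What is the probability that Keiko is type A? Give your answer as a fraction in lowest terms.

1/8

Keiko's father's ABO genotype from BB × BO: 1/2 BB, 1/2 BO.
Crossing each possibility with the mother AB and summing P(type A): 1/2·0 + 1/2·1/4 = 1/8.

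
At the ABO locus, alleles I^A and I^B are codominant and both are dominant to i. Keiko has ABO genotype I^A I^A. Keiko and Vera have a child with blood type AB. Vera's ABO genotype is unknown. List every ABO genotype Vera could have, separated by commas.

I^A I^B, I^B I^B, I^B i

For each candidate genotype of Vera, check whether crossing it with I^A I^A can produce every observed child phenotype.
  I^A I^A → possible child types {A} ✗
  I^A I^B → possible child types {A, AB} ✓
  I^A i → possible child types {A} ✗
  I^B I^B → possible child types {AB} ✓
  I^B i → possible child types {A, AB} ✓
  i i → possible child types {A} ✗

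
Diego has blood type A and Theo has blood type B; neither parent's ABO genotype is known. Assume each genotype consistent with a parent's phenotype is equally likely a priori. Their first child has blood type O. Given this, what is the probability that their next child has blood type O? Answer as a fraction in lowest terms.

1/4

Possible genotypes: Diego ∈ {I^A I^A, I^A i}; Theo ∈ {I^B I^B, I^B i}.
Weight each parental genotype pair by prior × P(type-O child):
  I^A i × I^B i: posterior weight 1; P(next child type O) = 1/4.
Weighted sum = 1/4.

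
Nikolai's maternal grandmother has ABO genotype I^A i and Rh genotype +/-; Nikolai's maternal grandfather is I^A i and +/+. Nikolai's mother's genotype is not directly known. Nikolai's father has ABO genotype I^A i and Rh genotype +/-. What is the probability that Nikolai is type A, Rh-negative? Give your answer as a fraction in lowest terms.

Nikolai's mother's ABO genotype from I^A i × I^A i: 1/4 I^A I^A, 1/2 I^A i, 1/4 i i.
Crossing each possibility with the father I^A i and summing P(type A): 1/4·1 + 1/2·3/4 + 1/4·1/2 = 3/4.
Similarly for Rh via the mother's Rh distribution: P(Rh-) = 1/8.
Independent loci: 3/4 × 1/8 = 3/32.

3/32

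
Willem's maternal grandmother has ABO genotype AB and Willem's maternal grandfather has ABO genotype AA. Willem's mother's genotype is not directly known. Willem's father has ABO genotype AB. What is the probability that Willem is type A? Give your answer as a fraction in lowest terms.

Willem's mother's ABO genotype from AB × AA: 1/2 AA, 1/2 AB.
Crossing each possibility with the father AB and summing P(type A): 1/2·1/2 + 1/2·1/4 = 3/8.

3/8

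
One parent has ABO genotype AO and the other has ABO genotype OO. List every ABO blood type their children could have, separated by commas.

Gametes from AO × OO give offspring ABO genotypes AO, OO, i.e. phenotypes O, A.

O, A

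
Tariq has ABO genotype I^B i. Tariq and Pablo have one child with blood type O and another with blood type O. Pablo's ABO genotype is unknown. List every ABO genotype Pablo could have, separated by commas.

I^A i, I^B i, i i

For each candidate genotype of Pablo, check whether crossing it with I^B i can produce every observed child phenotype.
  I^A I^A → possible child types {A, AB} ✗
  I^A I^B → possible child types {A, B, AB} ✗
  I^A i → possible child types {O, A, B, AB} ✓
  I^B I^B → possible child types {B} ✗
  I^B i → possible child types {O, B} ✓
  i i → possible child types {O, B} ✓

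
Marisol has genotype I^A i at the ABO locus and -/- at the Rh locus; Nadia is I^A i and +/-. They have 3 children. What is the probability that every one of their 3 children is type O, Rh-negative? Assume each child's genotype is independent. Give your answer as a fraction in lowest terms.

1/512

ABO cross I^A i × I^A i → 1/4 O, 3/4 A.
Rh cross -/- × +/- → 1/2 Rh+, 1/2 Rh-; so P(type O, Rh-negative) = 1/4 × 1/2 = 1/8 per child.
All 3 independent: (1/8)^3 = 1/512.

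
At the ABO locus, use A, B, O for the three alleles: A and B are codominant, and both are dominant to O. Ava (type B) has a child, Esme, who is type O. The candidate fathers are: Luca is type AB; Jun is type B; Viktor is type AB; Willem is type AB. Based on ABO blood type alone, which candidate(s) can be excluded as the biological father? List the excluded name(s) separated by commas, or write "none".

A candidate is excluded only if no genotype consistent with his phenotype could produce a type O child with a type B mother.
Luca (type AB): no genotype consistent with that phenotype can produce a type-O child with a type-B mother.
Viktor (type AB): no genotype consistent with that phenotype can produce a type-O child with a type-B mother.
Willem (type AB): no genotype consistent with that phenotype can produce a type-O child with a type-B mother.

Luca, Viktor, Willem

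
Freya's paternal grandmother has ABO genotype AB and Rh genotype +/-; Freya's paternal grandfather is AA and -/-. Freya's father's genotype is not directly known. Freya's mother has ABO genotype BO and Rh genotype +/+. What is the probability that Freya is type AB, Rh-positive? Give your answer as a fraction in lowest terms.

3/8

Freya's father's ABO genotype from AB × AA: 1/2 AA, 1/2 AB.
Crossing each possibility with the mother BO and summing P(type AB): 1/2·1/2 + 1/2·1/4 = 3/8.
Similarly for Rh via the father's Rh distribution: P(Rh+) = 1.
Independent loci: 3/8 × 1 = 3/8.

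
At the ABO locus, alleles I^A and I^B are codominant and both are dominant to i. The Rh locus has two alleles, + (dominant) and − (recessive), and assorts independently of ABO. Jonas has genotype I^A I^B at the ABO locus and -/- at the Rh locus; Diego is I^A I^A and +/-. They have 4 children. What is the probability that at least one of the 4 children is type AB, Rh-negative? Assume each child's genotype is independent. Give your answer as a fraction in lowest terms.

175/256

ABO cross I^A I^B × I^A I^A → 1/2 A, 1/2 AB.
Rh cross -/- × +/- → 1/2 Rh+, 1/2 Rh-; so P(type AB, Rh-negative) = 1/2 × 1/2 = 1/4 per child.
P(none) = (3/4)^4 = 81/256; P(at least one) = 1 − 81/256 = 175/256.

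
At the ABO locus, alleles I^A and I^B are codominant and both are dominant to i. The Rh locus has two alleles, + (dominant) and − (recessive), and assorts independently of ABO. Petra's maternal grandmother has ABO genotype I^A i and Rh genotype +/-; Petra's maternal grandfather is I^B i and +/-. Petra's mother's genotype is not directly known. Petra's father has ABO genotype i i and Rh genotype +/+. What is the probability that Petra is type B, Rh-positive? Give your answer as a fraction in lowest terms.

1/4

Petra's mother's ABO genotype from I^A i × I^B i: 1/4 I^A I^B, 1/4 I^A i, 1/4 I^B i, 1/4 i i.
Crossing each possibility with the father i i and summing P(type B): 1/4·1/2 + 1/4·0 + 1/4·1/2 + 1/4·0 = 1/4.
Similarly for Rh via the mother's Rh distribution: P(Rh+) = 1.
Independent loci: 1/4 × 1 = 1/4.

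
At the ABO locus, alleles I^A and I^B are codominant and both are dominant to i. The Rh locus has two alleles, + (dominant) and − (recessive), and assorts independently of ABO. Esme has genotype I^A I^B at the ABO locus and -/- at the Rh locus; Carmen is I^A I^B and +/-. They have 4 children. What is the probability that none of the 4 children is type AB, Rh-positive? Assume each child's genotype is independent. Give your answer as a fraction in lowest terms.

81/256

ABO cross I^A I^B × I^A I^B → 1/4 A, 1/4 B, 1/2 AB.
Rh cross -/- × +/- → 1/2 Rh+, 1/2 Rh-; so P(type AB, Rh-positive) = 1/2 × 1/2 = 1/4 per child.
P(not type AB, Rh-positive) = 3/4 for one child; (3/4)^4 = 81/256.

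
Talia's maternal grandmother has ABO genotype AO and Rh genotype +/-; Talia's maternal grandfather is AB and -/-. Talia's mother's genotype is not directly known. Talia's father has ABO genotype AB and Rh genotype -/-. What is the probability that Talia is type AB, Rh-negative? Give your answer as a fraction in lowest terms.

9/32

Talia's mother's ABO genotype from AO × AB: 1/4 AA, 1/4 AB, 1/4 AO, 1/4 BO.
Crossing each possibility with the father AB and summing P(type AB): 1/4·1/2 + 1/4·1/2 + 1/4·1/4 + 1/4·1/4 = 3/8.
Similarly for Rh via the mother's Rh distribution: P(Rh-) = 3/4.
Independent loci: 3/8 × 3/4 = 9/32.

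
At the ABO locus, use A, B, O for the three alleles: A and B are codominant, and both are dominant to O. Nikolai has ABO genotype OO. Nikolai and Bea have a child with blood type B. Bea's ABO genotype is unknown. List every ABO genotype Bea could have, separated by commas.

AB, BB, BO

For each candidate genotype of Bea, check whether crossing it with OO can produce every observed child phenotype.
  AA → possible child types {A} ✗
  AB → possible child types {A, B} ✓
  AO → possible child types {O, A} ✗
  BB → possible child types {B} ✓
  BO → possible child types {O, B} ✓
  OO → possible child types {O} ✗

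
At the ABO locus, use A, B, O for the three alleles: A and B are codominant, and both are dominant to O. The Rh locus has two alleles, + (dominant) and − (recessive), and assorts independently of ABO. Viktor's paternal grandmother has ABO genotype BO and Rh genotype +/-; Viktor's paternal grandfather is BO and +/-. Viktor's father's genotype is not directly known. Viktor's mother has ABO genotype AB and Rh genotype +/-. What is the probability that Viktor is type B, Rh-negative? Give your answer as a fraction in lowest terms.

1/8

Viktor's father's ABO genotype from BO × BO: 1/4 BB, 1/2 BO, 1/4 OO.
Crossing each possibility with the mother AB and summing P(type B): 1/4·1/2 + 1/2·1/2 + 1/4·1/2 = 1/2.
Similarly for Rh via the father's Rh distribution: P(Rh-) = 1/4.
Independent loci: 1/2 × 1/4 = 1/8.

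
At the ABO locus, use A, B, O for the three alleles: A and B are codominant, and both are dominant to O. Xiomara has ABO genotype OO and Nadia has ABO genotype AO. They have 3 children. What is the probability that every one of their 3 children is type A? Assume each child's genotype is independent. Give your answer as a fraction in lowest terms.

ABO cross OO × AO → 1/2 O, 1/2 A.
So P(type A) = 1/2 per child.
All 3 independent: (1/2)^3 = 1/8.

1/8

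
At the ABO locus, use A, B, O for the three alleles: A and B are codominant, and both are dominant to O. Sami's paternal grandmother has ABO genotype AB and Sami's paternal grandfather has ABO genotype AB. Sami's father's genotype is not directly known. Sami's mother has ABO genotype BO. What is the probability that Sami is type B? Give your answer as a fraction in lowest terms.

Sami's father's ABO genotype from AB × AB: 1/4 AA, 1/2 AB, 1/4 BB.
Crossing each possibility with the mother BO and summing P(type B): 1/4·0 + 1/2·1/2 + 1/4·1 = 1/2.

1/2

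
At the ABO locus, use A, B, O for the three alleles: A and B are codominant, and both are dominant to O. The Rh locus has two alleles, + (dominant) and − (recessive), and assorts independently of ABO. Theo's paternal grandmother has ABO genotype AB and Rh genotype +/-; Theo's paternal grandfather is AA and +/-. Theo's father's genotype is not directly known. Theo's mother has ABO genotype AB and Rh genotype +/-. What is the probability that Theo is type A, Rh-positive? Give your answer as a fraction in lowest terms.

Theo's father's ABO genotype from AB × AA: 1/2 AA, 1/2 AB.
Crossing each possibility with the mother AB and summing P(type A): 1/2·1/2 + 1/2·1/4 = 3/8.
Similarly for Rh via the father's Rh distribution: P(Rh+) = 3/4.
Independent loci: 3/8 × 3/4 = 9/32.

9/32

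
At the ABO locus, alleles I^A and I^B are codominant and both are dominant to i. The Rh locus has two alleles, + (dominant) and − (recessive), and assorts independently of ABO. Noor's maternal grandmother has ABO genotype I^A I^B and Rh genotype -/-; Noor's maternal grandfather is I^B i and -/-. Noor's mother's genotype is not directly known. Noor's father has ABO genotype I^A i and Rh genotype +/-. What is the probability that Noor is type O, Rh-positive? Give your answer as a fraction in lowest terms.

1/16

Noor's mother's ABO genotype from I^A I^B × I^B i: 1/4 I^A I^B, 1/4 I^A i, 1/4 I^B I^B, 1/4 I^B i.
Crossing each possibility with the father I^A i and summing P(type O): 1/4·0 + 1/4·1/4 + 1/4·0 + 1/4·1/4 = 1/8.
Similarly for Rh via the mother's Rh distribution: P(Rh+) = 1/2.
Independent loci: 1/8 × 1/2 = 1/16.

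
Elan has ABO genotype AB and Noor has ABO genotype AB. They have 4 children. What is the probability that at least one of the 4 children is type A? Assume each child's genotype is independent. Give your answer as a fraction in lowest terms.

175/256

ABO cross AB × AB → 1/4 A, 1/4 B, 1/2 AB.
So P(type A) = 1/4 per child.
P(none) = (3/4)^4 = 81/256; P(at least one) = 1 − 81/256 = 175/256.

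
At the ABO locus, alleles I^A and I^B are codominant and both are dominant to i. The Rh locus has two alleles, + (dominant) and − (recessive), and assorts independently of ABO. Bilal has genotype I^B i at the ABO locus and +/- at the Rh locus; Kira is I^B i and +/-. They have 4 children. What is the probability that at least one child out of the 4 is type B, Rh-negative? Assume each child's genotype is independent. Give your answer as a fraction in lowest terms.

36975/65536

ABO cross I^B i × I^B i → 1/4 O, 3/4 B.
Rh cross +/- × +/- → 3/4 Rh+, 1/4 Rh-; so P(type B, Rh-negative) = 3/4 × 1/4 = 3/16 per child.
P(none) = (13/16)^4 = 28561/65536; P(at least one) = 1 − 28561/65536 = 36975/65536.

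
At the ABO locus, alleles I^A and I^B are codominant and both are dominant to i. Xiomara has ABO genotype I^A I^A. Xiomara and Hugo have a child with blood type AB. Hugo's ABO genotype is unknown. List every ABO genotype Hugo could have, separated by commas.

I^A I^B, I^B I^B, I^B i

For each candidate genotype of Hugo, check whether crossing it with I^A I^A can produce every observed child phenotype.
  I^A I^A → possible child types {A} ✗
  I^A I^B → possible child types {A, AB} ✓
  I^A i → possible child types {A} ✗
  I^B I^B → possible child types {AB} ✓
  I^B i → possible child types {A, AB} ✓
  i i → possible child types {A} ✗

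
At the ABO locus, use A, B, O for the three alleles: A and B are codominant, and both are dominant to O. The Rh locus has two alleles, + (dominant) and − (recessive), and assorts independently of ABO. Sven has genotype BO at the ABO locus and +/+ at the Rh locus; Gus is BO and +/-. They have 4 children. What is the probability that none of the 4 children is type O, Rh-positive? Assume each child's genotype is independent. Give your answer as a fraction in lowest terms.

ABO cross BO × BO → 1/4 O, 3/4 B.
Rh cross +/+ × +/- → 1 Rh+; so P(type O, Rh-positive) = 1/4 × 1 = 1/4 per child.
P(not type O, Rh-positive) = 3/4 for one child; (3/4)^4 = 81/256.

81/256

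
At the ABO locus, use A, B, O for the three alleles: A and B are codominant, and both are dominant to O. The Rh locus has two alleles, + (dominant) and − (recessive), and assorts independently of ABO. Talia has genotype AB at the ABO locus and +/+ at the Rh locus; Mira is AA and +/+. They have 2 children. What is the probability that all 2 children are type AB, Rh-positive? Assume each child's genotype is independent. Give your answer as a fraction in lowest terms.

ABO cross AB × AA → 1/2 A, 1/2 AB.
Rh cross +/+ × +/+ → 1 Rh+; so P(type AB, Rh-positive) = 1/2 × 1 = 1/2 per child.
All 2 independent: (1/2)^2 = 1/4.

1/4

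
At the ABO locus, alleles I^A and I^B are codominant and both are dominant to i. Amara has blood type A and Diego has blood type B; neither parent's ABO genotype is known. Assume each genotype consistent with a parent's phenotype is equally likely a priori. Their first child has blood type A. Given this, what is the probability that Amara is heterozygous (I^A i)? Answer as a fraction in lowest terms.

Possible genotypes: Amara ∈ {I^A I^A, I^A i}; Diego ∈ {I^B I^B, I^B i}.
Weight each parental genotype pair by prior × P(type-A child):
  I^A I^A × I^B i: posterior weight 2/3.
  I^A i × I^B i: posterior weight 1/3.
Sum the posterior weight over pairs where Amara is I^A i: 1/3.

1/3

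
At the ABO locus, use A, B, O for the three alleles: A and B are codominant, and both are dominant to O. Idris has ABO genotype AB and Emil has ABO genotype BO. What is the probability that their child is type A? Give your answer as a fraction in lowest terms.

1/4

ABO cross AB × BO → offspring phenotypes: 1/4 A, 1/2 B, 1/4 AB.
So P(type A) = 1/4.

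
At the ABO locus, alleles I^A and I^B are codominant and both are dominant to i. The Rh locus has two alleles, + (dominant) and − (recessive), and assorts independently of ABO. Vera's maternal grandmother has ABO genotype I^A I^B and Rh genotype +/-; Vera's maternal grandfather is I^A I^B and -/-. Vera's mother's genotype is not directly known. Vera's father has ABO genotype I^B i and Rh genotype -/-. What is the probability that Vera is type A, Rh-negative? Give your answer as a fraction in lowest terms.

3/16

Vera's mother's ABO genotype from I^A I^B × I^A I^B: 1/4 I^A I^A, 1/2 I^A I^B, 1/4 I^B I^B.
Crossing each possibility with the father I^B i and summing P(type A): 1/4·1/2 + 1/2·1/4 + 1/4·0 = 1/4.
Similarly for Rh via the mother's Rh distribution: P(Rh-) = 3/4.
Independent loci: 1/4 × 3/4 = 3/16.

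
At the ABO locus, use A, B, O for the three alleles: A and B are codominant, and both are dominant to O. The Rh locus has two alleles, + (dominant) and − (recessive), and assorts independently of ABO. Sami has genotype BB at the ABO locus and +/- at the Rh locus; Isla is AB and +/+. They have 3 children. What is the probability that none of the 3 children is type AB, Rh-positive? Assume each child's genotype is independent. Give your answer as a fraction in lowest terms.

ABO cross BB × AB → 1/2 B, 1/2 AB.
Rh cross +/- × +/+ → 1 Rh+; so P(type AB, Rh-positive) = 1/2 × 1 = 1/2 per child.
P(not type AB, Rh-positive) = 1/2 for one child; (1/2)^3 = 1/8.

1/8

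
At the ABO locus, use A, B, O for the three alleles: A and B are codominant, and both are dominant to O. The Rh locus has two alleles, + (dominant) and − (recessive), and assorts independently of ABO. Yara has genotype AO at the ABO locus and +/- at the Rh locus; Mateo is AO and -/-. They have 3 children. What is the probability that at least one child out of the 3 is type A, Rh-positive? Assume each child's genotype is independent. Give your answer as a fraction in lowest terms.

387/512

ABO cross AO × AO → 1/4 O, 3/4 A.
Rh cross +/- × -/- → 1/2 Rh+, 1/2 Rh-; so P(type A, Rh-positive) = 3/4 × 1/2 = 3/8 per child.
P(none) = (5/8)^3 = 125/512; P(at least one) = 1 − 125/512 = 387/512.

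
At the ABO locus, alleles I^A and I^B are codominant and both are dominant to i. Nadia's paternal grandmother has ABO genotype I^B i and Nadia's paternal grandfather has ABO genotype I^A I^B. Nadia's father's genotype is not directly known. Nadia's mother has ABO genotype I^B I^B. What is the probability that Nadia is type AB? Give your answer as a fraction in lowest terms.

Nadia's father's ABO genotype from I^B i × I^A I^B: 1/4 I^A I^B, 1/4 I^A i, 1/4 I^B I^B, 1/4 I^B i.
Crossing each possibility with the mother I^B I^B and summing P(type AB): 1/4·1/2 + 1/4·1/2 + 1/4·0 + 1/4·0 = 1/4.

1/4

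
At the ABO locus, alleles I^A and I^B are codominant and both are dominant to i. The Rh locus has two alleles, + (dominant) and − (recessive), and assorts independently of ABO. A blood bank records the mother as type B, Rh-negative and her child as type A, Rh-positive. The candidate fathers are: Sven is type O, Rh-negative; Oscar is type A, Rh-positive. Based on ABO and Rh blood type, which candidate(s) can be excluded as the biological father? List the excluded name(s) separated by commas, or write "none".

Sven

A candidate is excluded only if no genotype consistent with his phenotype could produce a type A, Rh-positive child with a type B, Rh-negative mother.
Sven (type O, Rh-): no genotype consistent with that phenotype can produce a type-A Rh+ child with a type-B mother.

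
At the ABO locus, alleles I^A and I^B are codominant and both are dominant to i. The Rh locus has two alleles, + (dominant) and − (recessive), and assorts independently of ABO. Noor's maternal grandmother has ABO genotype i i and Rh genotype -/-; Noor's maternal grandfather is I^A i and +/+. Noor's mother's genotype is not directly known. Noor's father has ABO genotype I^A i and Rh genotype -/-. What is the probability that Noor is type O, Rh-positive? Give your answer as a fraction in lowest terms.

Noor's mother's ABO genotype from i i × I^A i: 1/2 I^A i, 1/2 i i.
Crossing each possibility with the father I^A i and summing P(type O): 1/2·1/4 + 1/2·1/2 = 3/8.
Similarly for Rh via the mother's Rh distribution: P(Rh+) = 1/2.
Independent loci: 3/8 × 1/2 = 3/16.

3/16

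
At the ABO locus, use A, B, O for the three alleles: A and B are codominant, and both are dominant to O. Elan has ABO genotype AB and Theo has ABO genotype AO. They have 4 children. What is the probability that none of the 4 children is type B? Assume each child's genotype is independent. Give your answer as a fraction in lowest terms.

ABO cross AB × AO → 1/2 A, 1/4 B, 1/4 AB.
So P(type B) = 1/4 per child.
P(not type B) = 3/4 for one child; (3/4)^4 = 81/256.

81/256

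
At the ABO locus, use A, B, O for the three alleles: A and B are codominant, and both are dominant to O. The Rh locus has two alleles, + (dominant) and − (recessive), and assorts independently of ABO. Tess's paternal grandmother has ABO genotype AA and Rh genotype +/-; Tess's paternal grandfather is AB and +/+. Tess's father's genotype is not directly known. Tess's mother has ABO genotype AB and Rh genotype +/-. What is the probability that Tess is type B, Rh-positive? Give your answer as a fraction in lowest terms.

Tess's father's ABO genotype from AA × AB: 1/2 AA, 1/2 AB.
Crossing each possibility with the mother AB and summing P(type B): 1/2·0 + 1/2·1/4 = 1/8.
Similarly for Rh via the father's Rh distribution: P(Rh+) = 7/8.
Independent loci: 1/8 × 7/8 = 7/64.

7/64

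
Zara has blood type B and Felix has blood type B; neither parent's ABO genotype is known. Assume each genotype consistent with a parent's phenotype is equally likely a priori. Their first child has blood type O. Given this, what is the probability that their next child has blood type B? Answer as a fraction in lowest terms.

Possible genotypes: Zara ∈ {I^B I^B, I^B i}; Felix ∈ {I^B I^B, I^B i}.
Weight each parental genotype pair by prior × P(type-O child):
  I^B i × I^B i: posterior weight 1; P(next child type B) = 3/4.
Weighted sum = 3/4.

3/4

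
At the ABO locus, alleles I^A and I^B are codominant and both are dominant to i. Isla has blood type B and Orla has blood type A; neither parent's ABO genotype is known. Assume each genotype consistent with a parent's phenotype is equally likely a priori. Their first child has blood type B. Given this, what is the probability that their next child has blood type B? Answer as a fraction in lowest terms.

Possible genotypes: Isla ∈ {I^B I^B, I^B i}; Orla ∈ {I^A I^A, I^A i}.
Weight each parental genotype pair by prior × P(type-B child):
  I^B I^B × I^A i: posterior weight 2/3; P(next child type B) = 1/2.
  I^B i × I^A i: posterior weight 1/3; P(next child type B) = 1/4.
Weighted sum = 5/12.

5/12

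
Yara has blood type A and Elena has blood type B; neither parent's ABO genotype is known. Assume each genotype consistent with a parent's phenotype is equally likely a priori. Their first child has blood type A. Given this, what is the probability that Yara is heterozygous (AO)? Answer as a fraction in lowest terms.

1/3

Possible genotypes: Yara ∈ {AA, AO}; Elena ∈ {BB, BO}.
Weight each parental genotype pair by prior × P(type-A child):
  AA × BO: posterior weight 2/3.
  AO × BO: posterior weight 1/3.
Sum the posterior weight over pairs where Yara is AO: 1/3.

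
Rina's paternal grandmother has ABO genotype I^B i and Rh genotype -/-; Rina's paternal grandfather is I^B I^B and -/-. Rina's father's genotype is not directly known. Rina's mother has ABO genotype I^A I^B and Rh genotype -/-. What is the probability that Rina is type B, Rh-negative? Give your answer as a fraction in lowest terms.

1/2

Rina's father's ABO genotype from I^B i × I^B I^B: 1/2 I^B I^B, 1/2 I^B i.
Crossing each possibility with the mother I^A I^B and summing P(type B): 1/2·1/2 + 1/2·1/2 = 1/2.
Similarly for Rh via the father's Rh distribution: P(Rh-) = 1.
Independent loci: 1/2 × 1 = 1/2.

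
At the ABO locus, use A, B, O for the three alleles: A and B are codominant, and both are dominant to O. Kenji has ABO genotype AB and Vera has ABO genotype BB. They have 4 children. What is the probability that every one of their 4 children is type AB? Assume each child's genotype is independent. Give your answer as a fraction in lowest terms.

1/16

ABO cross AB × BB → 1/2 B, 1/2 AB.
So P(type AB) = 1/2 per child.
All 4 independent: (1/2)^4 = 1/16.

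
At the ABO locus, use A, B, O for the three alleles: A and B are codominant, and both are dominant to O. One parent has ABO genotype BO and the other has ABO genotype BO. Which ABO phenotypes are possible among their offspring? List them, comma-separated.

O, B

Gametes from BO × BO give offspring ABO genotypes BB, BO, OO, i.e. phenotypes O, B.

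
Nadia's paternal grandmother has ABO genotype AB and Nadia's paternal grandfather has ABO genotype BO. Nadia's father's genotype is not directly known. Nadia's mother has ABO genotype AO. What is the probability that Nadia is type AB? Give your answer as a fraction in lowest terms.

Nadia's father's ABO genotype from AB × BO: 1/4 AB, 1/4 AO, 1/4 BB, 1/4 BO.
Crossing each possibility with the mother AO and summing P(type AB): 1/4·1/4 + 1/4·0 + 1/4·1/2 + 1/4·1/4 = 1/4.

1/4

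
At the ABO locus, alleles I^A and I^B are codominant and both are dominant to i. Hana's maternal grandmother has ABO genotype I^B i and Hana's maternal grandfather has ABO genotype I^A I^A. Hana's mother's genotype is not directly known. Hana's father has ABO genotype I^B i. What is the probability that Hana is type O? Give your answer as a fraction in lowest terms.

Hana's mother's ABO genotype from I^B i × I^A I^A: 1/2 I^A I^B, 1/2 I^A i.
Crossing each possibility with the father I^B i and summing P(type O): 1/2·0 + 1/2·1/4 = 1/8.

1/8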